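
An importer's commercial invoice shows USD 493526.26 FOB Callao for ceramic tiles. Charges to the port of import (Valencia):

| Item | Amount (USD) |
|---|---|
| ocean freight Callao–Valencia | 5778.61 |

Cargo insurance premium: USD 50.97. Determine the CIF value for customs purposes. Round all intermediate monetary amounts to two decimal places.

CIF = FOB price + freight + insurance
CIF = 493526.26 + 5778.61 + 50.97 = 499355.84

CIF value: USD 499355.84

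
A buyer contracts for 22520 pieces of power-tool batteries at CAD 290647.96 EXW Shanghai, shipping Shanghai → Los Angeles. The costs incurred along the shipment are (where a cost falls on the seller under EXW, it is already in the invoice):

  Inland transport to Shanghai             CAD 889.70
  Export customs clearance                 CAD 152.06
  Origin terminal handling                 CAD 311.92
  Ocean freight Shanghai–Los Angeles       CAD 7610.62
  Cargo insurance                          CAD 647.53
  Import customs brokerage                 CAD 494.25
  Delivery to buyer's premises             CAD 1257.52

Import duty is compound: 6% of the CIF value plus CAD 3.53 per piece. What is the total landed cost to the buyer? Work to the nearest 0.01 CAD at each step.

EXW: the seller makes goods available at their premises; the buyer bears all onward costs.
CIF value = EXW price + inland to port + export clearance + origin terminal + freight + insurance = 290647.96 + 889.70 + 152.06 + 311.92 + 7610.62 + 647.53 = 300259.79
Ad valorem component: 300259.79 × 6% = 18015.59
Specific component: 22520 × 3.53 = 79495.60
Import duty = 18015.59 + 79495.60 = 97511.19
Buyer bears: inland to port 889.70 + export clearance 152.06 + origin terminal 311.92 + freight 7610.62 + insurance 647.53 + brokerage 494.25 + delivery 1257.52 + duty 97511.19 = 108874.79
Landed cost = invoice 290647.96 + 108874.79 = 399522.75

Total landed cost: CAD 399522.75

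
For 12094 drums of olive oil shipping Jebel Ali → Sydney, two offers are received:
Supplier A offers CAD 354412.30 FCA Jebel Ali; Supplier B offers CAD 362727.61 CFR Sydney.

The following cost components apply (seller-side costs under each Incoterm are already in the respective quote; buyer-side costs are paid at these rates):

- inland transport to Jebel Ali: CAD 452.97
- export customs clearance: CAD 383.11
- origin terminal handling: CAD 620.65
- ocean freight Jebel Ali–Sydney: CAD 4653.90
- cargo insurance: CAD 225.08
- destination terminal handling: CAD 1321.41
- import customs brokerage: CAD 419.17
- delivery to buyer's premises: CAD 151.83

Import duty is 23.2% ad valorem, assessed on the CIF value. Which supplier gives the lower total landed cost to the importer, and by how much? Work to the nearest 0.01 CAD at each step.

Supplier A (FCA):
CIF value = FCA price + origin terminal + freight + insurance = 354412.30 + 620.65 + 4653.90 + 225.08 = 359911.93
Import duty = 359911.93 × 23.2% = 83499.57
Buyer bears (A): 620.65 + 4653.90 + 225.08 + 1321.41 + 419.17 + 151.83 = 7392.04
Landed cost (A) = invoice 354412.30 + 7392.04 + duty 83499.57 = 445303.91
Supplier B (CFR):
CIF value = CFR price + insurance = 362727.61 + 225.08 = 362952.69
Import duty = 362952.69 × 23.2% = 84205.02
Buyer bears (B): 225.08 + 1321.41 + 419.17 + 151.83 = 2117.49
Landed cost (B) = invoice 362727.61 + 2117.49 + duty 84205.02 = 449050.12
Difference = |445303.91 − 449050.12| = 3746.21

Supplier A is cheaper by CAD 3746.21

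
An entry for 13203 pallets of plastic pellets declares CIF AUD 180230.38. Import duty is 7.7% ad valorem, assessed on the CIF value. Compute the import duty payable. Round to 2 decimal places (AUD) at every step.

Import duty = 180230.38 × 7.7% = 13877.74

Import duty: AUD 13877.74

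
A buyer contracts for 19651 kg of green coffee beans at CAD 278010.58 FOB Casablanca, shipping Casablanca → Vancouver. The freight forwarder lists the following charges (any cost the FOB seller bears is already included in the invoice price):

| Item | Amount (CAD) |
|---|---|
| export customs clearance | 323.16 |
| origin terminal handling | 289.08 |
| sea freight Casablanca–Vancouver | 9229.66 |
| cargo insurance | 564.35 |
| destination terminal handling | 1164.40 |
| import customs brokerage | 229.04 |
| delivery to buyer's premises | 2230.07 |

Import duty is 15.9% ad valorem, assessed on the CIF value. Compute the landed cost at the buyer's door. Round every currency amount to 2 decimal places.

FOB: the seller bears costs until goods are on board at the origin port; the buyer bears freight, insurance and all costs thereafter.
Already in the invoice (seller's account under FOB): export clearance, origin terminal — exclude.
CIF value = FOB price + freight + insurance = 278010.58 + 9229.66 + 564.35 = 287804.59
Import duty = 287804.59 × 15.9% = 45760.93
Buyer bears: freight 9229.66 + insurance 564.35 + destination terminal 1164.40 + brokerage 229.04 + delivery 2230.07 + duty 45760.93 = 59178.45
Landed cost = invoice 278010.58 + 59178.45 = 337189.03

Total landed cost: CAD 337189.03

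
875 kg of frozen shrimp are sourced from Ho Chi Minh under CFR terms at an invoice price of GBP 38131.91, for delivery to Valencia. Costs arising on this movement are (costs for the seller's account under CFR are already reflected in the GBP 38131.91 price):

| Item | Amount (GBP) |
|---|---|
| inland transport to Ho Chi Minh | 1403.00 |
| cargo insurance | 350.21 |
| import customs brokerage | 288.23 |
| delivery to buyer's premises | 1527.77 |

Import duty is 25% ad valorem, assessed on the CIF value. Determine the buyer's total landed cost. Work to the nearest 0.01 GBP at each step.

CFR: the seller pays costs through ocean freight to the destination port, but not insurance.
Already in the invoice (seller's account under CFR): inland to port — exclude.
CIF value = CFR price + insurance = 38131.91 + 350.21 = 38482.12
Import duty = 38482.12 × 25% = 9620.53
Buyer bears: insurance 350.21 + brokerage 288.23 + delivery 1527.77 + duty 9620.53 = 11786.74
Landed cost = invoice 38131.91 + 11786.74 = 49918.65

Total landed cost: GBP 49918.65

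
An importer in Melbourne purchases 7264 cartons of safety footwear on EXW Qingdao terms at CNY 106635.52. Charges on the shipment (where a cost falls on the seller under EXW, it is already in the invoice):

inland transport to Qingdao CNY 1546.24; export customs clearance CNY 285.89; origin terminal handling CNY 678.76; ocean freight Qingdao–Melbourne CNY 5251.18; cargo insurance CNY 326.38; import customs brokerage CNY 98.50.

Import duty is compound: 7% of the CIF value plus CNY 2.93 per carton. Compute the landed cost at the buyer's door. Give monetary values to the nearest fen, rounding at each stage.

Total landed cost: CNY 144136.67

EXW: the seller makes goods available at their premises; the buyer bears all onward costs.
CIF value = EXW price + inland to port + export clearance + origin terminal + freight + insurance = 106635.52 + 1546.24 + 285.89 + 678.76 + 5251.18 + 326.38 = 114723.97
Ad valorem component: 114723.97 × 7% = 8030.68
Specific component: 7264 × 2.93 = 21283.52
Import duty = 8030.68 + 21283.52 = 29314.20
Buyer bears: inland to port 1546.24 + export clearance 285.89 + origin terminal 678.76 + freight 5251.18 + insurance 326.38 + brokerage 98.50 + duty 29314.20 = 37501.15
Landed cost = invoice 106635.52 + 37501.15 = 144136.67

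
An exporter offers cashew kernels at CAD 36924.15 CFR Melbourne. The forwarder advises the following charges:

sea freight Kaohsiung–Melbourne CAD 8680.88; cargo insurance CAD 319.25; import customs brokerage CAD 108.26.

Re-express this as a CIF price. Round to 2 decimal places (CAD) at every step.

CIF price: CAD 37243.40

Not relevant to the conversion: freight — on the seller under both CFR and CIF; already in the CFR price and stays in the CIF price. brokerage — on the buyer under both terms; not part of either seller's price.
From CFR to CIF, the seller additionally bears: insurance.
CIF price = 36924.15 + 319.25 = 37243.40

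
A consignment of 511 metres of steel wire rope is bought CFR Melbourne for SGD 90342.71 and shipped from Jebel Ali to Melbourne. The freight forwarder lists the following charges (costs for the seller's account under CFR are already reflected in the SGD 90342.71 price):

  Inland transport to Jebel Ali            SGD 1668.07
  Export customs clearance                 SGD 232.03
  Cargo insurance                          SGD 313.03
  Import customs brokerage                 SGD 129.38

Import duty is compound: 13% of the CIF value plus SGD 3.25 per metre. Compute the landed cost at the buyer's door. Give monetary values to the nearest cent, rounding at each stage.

CFR: the seller pays costs through ocean freight to the destination port, but not insurance.
Already in the invoice (seller's account under CFR): inland to port, export clearance — exclude.
CIF value = CFR price + insurance = 90342.71 + 313.03 = 90655.74
Ad valorem component: 90655.74 × 13% = 11785.25
Specific component: 511 × 3.25 = 1660.75
Import duty = 11785.25 + 1660.75 = 13446.00
Buyer bears: insurance 313.03 + brokerage 129.38 + duty 13446.00 = 13888.41
Landed cost = invoice 90342.71 + 13888.41 = 104231.12

Total landed cost: SGD 104231.12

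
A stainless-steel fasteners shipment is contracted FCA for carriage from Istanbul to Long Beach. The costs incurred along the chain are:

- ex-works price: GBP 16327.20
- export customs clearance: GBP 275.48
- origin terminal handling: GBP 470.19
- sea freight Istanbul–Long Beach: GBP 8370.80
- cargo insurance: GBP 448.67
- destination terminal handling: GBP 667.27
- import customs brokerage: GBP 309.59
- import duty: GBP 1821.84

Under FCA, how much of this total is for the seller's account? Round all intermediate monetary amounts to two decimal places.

Seller's account: GBP 16602.68

FCA: the seller delivers export-cleared goods to the carrier; the buyer bears costs from that point.
Seller's account: goods 16327.20 + export clearance 275.48 = 16602.68
Buyer's account: origin terminal 470.19 + freight 8370.80 + insurance 448.67 + destination terminal 667.27 + brokerage 309.59 + duty 1821.84 = 12088.36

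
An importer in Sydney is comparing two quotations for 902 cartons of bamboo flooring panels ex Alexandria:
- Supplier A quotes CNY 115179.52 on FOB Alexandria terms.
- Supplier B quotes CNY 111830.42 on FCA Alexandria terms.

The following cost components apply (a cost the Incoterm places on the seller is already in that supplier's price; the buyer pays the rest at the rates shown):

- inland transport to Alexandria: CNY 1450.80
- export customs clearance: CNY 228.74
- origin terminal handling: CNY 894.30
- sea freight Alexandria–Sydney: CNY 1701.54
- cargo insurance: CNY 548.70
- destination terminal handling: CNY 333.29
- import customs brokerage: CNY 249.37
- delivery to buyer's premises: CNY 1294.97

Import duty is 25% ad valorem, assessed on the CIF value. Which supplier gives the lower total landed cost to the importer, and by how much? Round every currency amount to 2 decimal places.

Supplier B is cheaper by CNY 3068.50

Supplier A (FOB):
CIF value = FOB price + freight + insurance = 115179.52 + 1701.54 + 548.70 = 117429.76
Import duty = 117429.76 × 25% = 29357.44
Buyer bears (A): 1701.54 + 548.70 + 333.29 + 249.37 + 1294.97 = 4127.87
Landed cost (A) = invoice 115179.52 + 4127.87 + duty 29357.44 = 148664.83
Supplier B (FCA):
CIF value = FCA price + origin terminal + freight + insurance = 111830.42 + 894.30 + 1701.54 + 548.70 = 114974.96
Import duty = 114974.96 × 25% = 28743.74
Buyer bears (B): 894.30 + 1701.54 + 548.70 + 333.29 + 249.37 + 1294.97 = 5022.17
Landed cost (B) = invoice 111830.42 + 5022.17 + duty 28743.74 = 145596.33
Difference = |148664.83 − 145596.33| = 3068.50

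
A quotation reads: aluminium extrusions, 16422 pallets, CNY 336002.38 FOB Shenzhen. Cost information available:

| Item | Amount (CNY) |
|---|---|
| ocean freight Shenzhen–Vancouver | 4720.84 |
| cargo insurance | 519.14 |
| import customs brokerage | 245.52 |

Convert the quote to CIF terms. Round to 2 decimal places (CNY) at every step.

Not relevant to the conversion: brokerage — on the buyer under both terms; not part of either seller's price.
From FOB to CIF, the seller additionally bears: freight, insurance.
CIF price = 336002.38 + 4720.84 + 519.14 = 341242.36

CIF price: CNY 341242.36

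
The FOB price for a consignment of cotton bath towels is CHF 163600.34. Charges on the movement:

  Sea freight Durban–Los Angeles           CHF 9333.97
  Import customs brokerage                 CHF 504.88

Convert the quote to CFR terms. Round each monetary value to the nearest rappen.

CFR price: CHF 172934.31

Not relevant to the conversion: brokerage — on the buyer under both terms; not part of either seller's price.
From FOB to CFR, the seller additionally bears: freight.
CFR price = 163600.34 + 9333.97 = 172934.31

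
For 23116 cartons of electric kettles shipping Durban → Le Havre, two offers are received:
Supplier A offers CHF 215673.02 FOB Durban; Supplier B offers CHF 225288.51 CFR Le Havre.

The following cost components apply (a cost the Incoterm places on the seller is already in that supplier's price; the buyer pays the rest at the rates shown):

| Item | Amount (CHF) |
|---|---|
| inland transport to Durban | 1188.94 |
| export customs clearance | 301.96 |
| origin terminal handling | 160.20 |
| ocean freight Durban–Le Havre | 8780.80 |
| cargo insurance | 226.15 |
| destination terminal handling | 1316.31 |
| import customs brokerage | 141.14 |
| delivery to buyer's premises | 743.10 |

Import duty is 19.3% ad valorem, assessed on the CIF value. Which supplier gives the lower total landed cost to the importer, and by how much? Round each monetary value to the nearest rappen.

Supplier A (FOB):
CIF value = FOB price + freight + insurance = 215673.02 + 8780.80 + 226.15 = 224679.97
Import duty = 224679.97 × 19.3% = 43363.23
Buyer bears (A): 8780.80 + 226.15 + 1316.31 + 141.14 + 743.10 = 11207.50
Landed cost (A) = invoice 215673.02 + 11207.50 + duty 43363.23 = 270243.75
Supplier B (CFR):
CIF value = CFR price + insurance = 225288.51 + 226.15 = 225514.66
Import duty = 225514.66 × 19.3% = 43524.33
Buyer bears (B): 226.15 + 1316.31 + 141.14 + 743.10 = 2426.70
Landed cost (B) = invoice 225288.51 + 2426.70 + duty 43524.33 = 271239.54
Difference = |270243.75 − 271239.54| = 995.79

Supplier A is cheaper by CHF 995.79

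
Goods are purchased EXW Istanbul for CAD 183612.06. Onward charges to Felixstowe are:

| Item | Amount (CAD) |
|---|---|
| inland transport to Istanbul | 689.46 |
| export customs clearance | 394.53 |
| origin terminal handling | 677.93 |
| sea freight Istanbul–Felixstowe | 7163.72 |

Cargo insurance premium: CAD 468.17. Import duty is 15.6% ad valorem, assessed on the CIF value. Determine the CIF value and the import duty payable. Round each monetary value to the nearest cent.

CIF = EXW price + pre-shipment costs + freight + insurance
CIF = 183612.06 + 689.46 + 394.53 + 677.93 + 7163.72 + 468.17 = 193005.87
Import duty = 193005.87 × 15.6% = 30108.92

CIF value: CAD 193005.87; import duty: CAD 30108.92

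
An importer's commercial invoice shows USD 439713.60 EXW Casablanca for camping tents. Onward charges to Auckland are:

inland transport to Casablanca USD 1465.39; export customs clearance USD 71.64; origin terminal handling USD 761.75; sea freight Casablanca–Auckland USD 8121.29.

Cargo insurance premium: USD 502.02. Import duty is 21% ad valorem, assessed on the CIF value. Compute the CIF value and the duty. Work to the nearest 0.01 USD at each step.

CIF value: USD 450635.69; import duty: USD 94633.49

CIF = EXW price + pre-shipment costs + freight + insurance
CIF = 439713.60 + 1465.39 + 71.64 + 761.75 + 8121.29 + 502.02 = 450635.69
Import duty = 450635.69 × 21% = 94633.49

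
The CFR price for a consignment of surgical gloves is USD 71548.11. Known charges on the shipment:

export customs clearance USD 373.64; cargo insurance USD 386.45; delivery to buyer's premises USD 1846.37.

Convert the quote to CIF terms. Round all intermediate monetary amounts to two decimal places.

CIF price: USD 71934.56

Not relevant to the conversion: export clearance — on the seller under both CFR and CIF; already in the CFR price and stays in the CIF price. delivery — on the buyer under both terms; not part of either seller's price.
From CFR to CIF, the seller additionally bears: insurance.
CIF price = 71548.11 + 386.45 = 71934.56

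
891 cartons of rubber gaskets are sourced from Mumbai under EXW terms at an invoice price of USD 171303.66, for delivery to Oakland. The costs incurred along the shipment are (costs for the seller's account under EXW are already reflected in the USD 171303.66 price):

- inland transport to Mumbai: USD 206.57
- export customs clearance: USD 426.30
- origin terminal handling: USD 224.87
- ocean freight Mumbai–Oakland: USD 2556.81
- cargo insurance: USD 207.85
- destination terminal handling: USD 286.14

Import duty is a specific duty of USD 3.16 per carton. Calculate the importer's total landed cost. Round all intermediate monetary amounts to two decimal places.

Total landed cost: USD 178027.76

EXW: the seller makes goods available at their premises; the buyer bears all onward costs.
CIF value = EXW price + inland to port + export clearance + origin terminal + freight + insurance = 171303.66 + 206.57 + 426.30 + 224.87 + 2556.81 + 207.85 = 174926.06
Import duty = 891 × 3.16 = 2815.56
Buyer bears: inland to port 206.57 + export clearance 426.30 + origin terminal 224.87 + freight 2556.81 + insurance 207.85 + destination terminal 286.14 + duty 2815.56 = 6724.10
Landed cost = invoice 171303.66 + 6724.10 = 178027.76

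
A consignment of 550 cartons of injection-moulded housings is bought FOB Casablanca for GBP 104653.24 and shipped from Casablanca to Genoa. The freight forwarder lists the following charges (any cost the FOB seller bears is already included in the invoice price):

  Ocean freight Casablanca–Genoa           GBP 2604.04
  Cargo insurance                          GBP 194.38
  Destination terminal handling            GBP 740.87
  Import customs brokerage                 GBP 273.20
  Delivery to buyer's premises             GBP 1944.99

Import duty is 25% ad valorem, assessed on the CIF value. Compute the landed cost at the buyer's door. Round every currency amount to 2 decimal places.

FOB: the seller bears costs until goods are on board at the origin port; the buyer bears freight, insurance and all costs thereafter.
CIF value = FOB price + freight + insurance = 104653.24 + 2604.04 + 194.38 = 107451.66
Import duty = 107451.66 × 25% = 26862.92
Buyer bears: freight 2604.04 + insurance 194.38 + destination terminal 740.87 + brokerage 273.20 + delivery 1944.99 + duty 26862.92 = 32620.40
Landed cost = invoice 104653.24 + 32620.40 = 137273.64

Total landed cost: GBP 137273.64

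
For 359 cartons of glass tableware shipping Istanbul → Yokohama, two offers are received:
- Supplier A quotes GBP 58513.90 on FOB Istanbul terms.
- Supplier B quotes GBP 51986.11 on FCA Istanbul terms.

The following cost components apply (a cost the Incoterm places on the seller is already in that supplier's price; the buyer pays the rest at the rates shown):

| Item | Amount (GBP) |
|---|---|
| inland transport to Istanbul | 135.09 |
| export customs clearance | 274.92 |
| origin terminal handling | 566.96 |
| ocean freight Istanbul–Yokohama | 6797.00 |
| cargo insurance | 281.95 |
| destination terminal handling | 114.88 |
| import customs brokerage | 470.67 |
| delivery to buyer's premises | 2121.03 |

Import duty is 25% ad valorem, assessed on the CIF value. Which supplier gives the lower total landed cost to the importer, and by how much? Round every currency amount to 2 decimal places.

Supplier B is cheaper by GBP 7451.03

Supplier A (FOB):
CIF value = FOB price + freight + insurance = 58513.90 + 6797.00 + 281.95 = 65592.85
Import duty = 65592.85 × 25% = 16398.21
Buyer bears (A): 6797.00 + 281.95 + 114.88 + 470.67 + 2121.03 = 9785.53
Landed cost (A) = invoice 58513.90 + 9785.53 + duty 16398.21 = 84697.64
Supplier B (FCA):
CIF value = FCA price + origin terminal + freight + insurance = 51986.11 + 566.96 + 6797.00 + 281.95 = 59632.02
Import duty = 59632.02 × 25% = 14908.01
Buyer bears (B): 566.96 + 6797.00 + 281.95 + 114.88 + 470.67 + 2121.03 = 10352.49
Landed cost (B) = invoice 51986.11 + 10352.49 + duty 14908.01 = 77246.61
Difference = |84697.64 − 77246.61| = 7451.03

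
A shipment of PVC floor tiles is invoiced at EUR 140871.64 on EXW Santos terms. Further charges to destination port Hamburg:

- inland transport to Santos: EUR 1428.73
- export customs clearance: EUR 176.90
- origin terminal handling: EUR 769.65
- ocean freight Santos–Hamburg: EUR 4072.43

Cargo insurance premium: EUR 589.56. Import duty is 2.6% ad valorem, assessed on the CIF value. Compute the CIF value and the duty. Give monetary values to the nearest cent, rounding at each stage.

CIF = EXW price + pre-shipment costs + freight + insurance
CIF = 140871.64 + 1428.73 + 176.90 + 769.65 + 4072.43 + 589.56 = 147908.91
Import duty = 147908.91 × 2.6% = 3845.63

CIF value: EUR 147908.91; import duty: EUR 3845.63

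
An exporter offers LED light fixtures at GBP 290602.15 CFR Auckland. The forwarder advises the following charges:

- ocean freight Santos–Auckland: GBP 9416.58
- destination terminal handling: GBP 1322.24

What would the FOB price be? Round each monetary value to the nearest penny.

FOB price: GBP 281185.57

Not relevant to the conversion: destination terminal — on the buyer under both terms; not part of either seller's price.
From CFR to FOB, the seller no longer bears: freight.
FOB price = 290602.15 − 9416.58 = 281185.57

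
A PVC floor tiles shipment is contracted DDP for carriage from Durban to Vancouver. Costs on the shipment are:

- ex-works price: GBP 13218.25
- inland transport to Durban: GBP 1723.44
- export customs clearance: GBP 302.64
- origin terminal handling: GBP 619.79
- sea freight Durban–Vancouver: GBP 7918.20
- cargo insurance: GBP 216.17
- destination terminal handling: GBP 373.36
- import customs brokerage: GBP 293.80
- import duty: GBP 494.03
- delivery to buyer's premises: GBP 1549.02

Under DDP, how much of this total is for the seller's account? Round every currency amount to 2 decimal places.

Seller's account: GBP 26708.70

DDP: the seller bears all costs including import duty.
Seller's account: goods 13218.25 + inland to port 1723.44 + export clearance 302.64 + origin terminal 619.79 + freight 7918.20 + insurance 216.17 + destination terminal 373.36 + brokerage 293.80 + duty 494.03 + delivery 1549.02 = 26708.70
Buyer's account: 0.00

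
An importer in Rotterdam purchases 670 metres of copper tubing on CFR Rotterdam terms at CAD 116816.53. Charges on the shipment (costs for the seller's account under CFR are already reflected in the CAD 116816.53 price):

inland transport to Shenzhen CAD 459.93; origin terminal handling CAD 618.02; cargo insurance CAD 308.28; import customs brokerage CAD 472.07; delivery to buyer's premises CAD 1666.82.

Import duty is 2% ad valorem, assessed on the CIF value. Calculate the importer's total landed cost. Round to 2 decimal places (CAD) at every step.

Total landed cost: CAD 121606.20

CFR: the seller pays costs through ocean freight to the destination port, but not insurance.
Already in the invoice (seller's account under CFR): inland to port, origin terminal — exclude.
CIF value = CFR price + insurance = 116816.53 + 308.28 = 117124.81
Import duty = 117124.81 × 2% = 2342.50
Buyer bears: insurance 308.28 + brokerage 472.07 + delivery 1666.82 + duty 2342.50 = 4789.67
Landed cost = invoice 116816.53 + 4789.67 = 121606.20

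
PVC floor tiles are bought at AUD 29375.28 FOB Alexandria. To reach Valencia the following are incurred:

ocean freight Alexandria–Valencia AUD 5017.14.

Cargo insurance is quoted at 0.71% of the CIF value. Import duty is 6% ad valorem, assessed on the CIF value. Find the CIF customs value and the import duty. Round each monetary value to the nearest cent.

Let C be the CIF value. C = FOB price + freight + 0.71% × C
C − 0.71% × C = 29375.28 + 5017.14
0.9929 × C = 34392.42
C = 34392.42 / 0.9929 = 34638.35
Insurance premium = 0.71% × 34638.35 = 245.93
Import duty = 34638.35 × 6% = 2078.30

CIF value: AUD 34638.35; import duty: AUD 2078.30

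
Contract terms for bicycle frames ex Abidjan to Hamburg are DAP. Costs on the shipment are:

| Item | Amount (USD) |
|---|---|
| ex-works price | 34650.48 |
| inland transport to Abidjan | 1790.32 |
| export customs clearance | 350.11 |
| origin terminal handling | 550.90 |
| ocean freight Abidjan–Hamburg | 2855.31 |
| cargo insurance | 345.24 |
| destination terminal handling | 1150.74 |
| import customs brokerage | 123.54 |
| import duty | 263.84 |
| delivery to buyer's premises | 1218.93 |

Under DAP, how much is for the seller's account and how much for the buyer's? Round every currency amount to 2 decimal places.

Seller: USD 42912.03; buyer: USD 387.38

DAP: the seller bears all costs to the named destination except import duty and clearance.
Seller's account: goods 34650.48 + inland to port 1790.32 + export clearance 350.11 + origin terminal 550.90 + freight 2855.31 + insurance 345.24 + destination terminal 1150.74 + delivery 1218.93 = 42912.03
Buyer's account: brokerage 123.54 + duty 263.84 = 387.38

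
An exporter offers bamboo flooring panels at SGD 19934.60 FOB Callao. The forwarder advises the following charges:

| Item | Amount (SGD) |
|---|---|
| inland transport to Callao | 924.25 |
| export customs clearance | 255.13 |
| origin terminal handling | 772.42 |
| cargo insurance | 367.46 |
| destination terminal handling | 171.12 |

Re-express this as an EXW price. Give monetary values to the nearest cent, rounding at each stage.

Not relevant to the conversion: destination terminal, insurance — on the buyer under both terms; not part of either seller's price.
From FOB to EXW, the seller no longer bears: inland to port, export clearance, origin terminal.
EXW price = 19934.60 − 924.25 − 255.13 − 772.42 = 17982.80

EXW price: SGD 17982.80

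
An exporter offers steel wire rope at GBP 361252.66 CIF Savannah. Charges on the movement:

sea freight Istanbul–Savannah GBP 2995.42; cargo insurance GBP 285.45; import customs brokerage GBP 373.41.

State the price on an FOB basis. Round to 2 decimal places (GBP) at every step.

Not relevant to the conversion: brokerage — on the buyer under both terms; not part of either seller's price.
From CIF to FOB, the seller no longer bears: freight, insurance.
FOB price = 361252.66 − 2995.42 − 285.45 = 357971.79

FOB price: GBP 357971.79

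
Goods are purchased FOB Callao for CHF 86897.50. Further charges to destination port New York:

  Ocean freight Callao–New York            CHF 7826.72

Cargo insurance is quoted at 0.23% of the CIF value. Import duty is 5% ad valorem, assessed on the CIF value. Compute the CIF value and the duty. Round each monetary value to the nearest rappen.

Let C be the CIF value. C = FOB price + freight + 0.23% × C
C − 0.23% × C = 86897.50 + 7826.72
0.9977 × C = 94724.22
C = 94724.22 / 0.9977 = 94942.59
Insurance premium = 0.23% × 94942.59 = 218.37
Import duty = 94942.59 × 5% = 4747.13

CIF value: CHF 94942.59; import duty: CHF 4747.13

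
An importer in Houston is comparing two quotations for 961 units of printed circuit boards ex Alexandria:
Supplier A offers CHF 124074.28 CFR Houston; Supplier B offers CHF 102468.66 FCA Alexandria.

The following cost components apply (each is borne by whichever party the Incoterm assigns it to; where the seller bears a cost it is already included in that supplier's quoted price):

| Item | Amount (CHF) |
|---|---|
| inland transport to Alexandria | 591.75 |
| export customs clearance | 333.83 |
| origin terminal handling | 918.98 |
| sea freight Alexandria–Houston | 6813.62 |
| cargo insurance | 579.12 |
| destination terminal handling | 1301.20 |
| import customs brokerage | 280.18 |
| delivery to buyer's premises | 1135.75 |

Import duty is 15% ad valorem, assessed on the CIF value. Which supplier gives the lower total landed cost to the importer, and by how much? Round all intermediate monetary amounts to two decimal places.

Supplier B is cheaper by CHF 15953.97

Supplier A (CFR):
CIF value = CFR price + insurance = 124074.28 + 579.12 = 124653.40
Import duty = 124653.40 × 15% = 18698.01
Buyer bears (A): 579.12 + 1301.20 + 280.18 + 1135.75 = 3296.25
Landed cost (A) = invoice 124074.28 + 3296.25 + duty 18698.01 = 146068.54
Supplier B (FCA):
CIF value = FCA price + origin terminal + freight + insurance = 102468.66 + 918.98 + 6813.62 + 579.12 = 110780.38
Import duty = 110780.38 × 15% = 16617.06
Buyer bears (B): 918.98 + 6813.62 + 579.12 + 1301.20 + 280.18 + 1135.75 = 11028.85
Landed cost (B) = invoice 102468.66 + 11028.85 + duty 16617.06 = 130114.57
Difference = |146068.54 − 130114.57| = 15953.97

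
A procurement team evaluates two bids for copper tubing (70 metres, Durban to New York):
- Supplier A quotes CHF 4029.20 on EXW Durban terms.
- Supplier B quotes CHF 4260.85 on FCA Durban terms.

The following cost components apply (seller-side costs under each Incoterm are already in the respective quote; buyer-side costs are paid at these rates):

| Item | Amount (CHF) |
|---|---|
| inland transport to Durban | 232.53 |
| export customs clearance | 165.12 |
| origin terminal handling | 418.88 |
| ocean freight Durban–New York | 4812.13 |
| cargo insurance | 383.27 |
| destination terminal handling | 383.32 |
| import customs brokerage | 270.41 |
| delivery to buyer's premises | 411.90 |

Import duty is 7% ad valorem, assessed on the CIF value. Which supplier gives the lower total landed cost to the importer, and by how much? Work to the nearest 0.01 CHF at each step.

Supplier B is cheaper by CHF 177.62

Supplier A (EXW):
CIF value = EXW price + inland to port + export clearance + origin terminal + freight + insurance = 4029.20 + 232.53 + 165.12 + 418.88 + 4812.13 + 383.27 = 10041.13
Import duty = 10041.13 × 7% = 702.88
Buyer bears (A): 232.53 + 165.12 + 418.88 + 4812.13 + 383.27 + 383.32 + 270.41 + 411.90 = 7077.56
Landed cost (A) = invoice 4029.20 + 7077.56 + duty 702.88 = 11809.64
Supplier B (FCA):
CIF value = FCA price + origin terminal + freight + insurance = 4260.85 + 418.88 + 4812.13 + 383.27 = 9875.13
Import duty = 9875.13 × 7% = 691.26
Buyer bears (B): 418.88 + 4812.13 + 383.27 + 383.32 + 270.41 + 411.90 = 6679.91
Landed cost (B) = invoice 4260.85 + 6679.91 + duty 691.26 = 11632.02
Difference = |11809.64 − 11632.02| = 177.62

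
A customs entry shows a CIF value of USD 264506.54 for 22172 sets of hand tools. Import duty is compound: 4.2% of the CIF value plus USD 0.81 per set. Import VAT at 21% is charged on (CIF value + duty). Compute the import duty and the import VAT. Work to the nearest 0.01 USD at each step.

Import duty: USD 29068.59; import VAT: USD 61650.78

Ad valorem component: 264506.54 × 4.2% = 11109.27
Specific component: 22172 × 0.81 = 17959.32
Import duty = 11109.27 + 17959.32 = 29068.59
VAT base = CIF + duty = 264506.54 + 29068.59 = 293575.13
Import VAT = 293575.13 × 21% = 61650.78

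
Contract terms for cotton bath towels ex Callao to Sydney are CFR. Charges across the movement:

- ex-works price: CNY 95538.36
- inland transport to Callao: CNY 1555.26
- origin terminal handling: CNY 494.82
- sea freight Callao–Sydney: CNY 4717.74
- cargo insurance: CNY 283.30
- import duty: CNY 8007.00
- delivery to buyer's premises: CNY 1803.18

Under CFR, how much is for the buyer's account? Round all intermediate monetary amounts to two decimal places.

CFR: the seller pays costs through ocean freight to the destination port, but not insurance.
Seller's account: goods 95538.36 + inland to port 1555.26 + origin terminal 494.82 + freight 4717.74 = 102306.18
Buyer's account: insurance 283.30 + duty 8007.00 + delivery 1803.18 = 10093.48

Buyer's account: CNY 10093.48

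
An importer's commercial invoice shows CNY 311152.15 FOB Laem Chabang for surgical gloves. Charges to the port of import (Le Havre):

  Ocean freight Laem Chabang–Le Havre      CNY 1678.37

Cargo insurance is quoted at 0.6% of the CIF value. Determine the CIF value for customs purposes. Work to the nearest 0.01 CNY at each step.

Let C be the CIF value. C = FOB price + freight + 0.6% × C
C − 0.6% × C = 311152.15 + 1678.37
0.994 × C = 312830.52
C = 312830.52 / 0.994 = 314718.83
Insurance premium = 0.6% × 314718.83 = 1888.31

CIF value: CNY 314718.83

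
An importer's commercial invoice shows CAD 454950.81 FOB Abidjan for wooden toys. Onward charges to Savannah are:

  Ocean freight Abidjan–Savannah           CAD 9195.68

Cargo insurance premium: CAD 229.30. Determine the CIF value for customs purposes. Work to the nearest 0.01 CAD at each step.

CIF = FOB price + freight + insurance
CIF = 454950.81 + 9195.68 + 229.30 = 464375.79

CIF value: CAD 464375.79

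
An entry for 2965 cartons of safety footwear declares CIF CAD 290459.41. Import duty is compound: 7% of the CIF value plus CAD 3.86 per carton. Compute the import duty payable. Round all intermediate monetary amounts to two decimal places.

Ad valorem component: 290459.41 × 7% = 20332.16
Specific component: 2965 × 3.86 = 11444.90
Import duty = 20332.16 + 11444.90 = 31777.06

Import duty: CAD 31777.06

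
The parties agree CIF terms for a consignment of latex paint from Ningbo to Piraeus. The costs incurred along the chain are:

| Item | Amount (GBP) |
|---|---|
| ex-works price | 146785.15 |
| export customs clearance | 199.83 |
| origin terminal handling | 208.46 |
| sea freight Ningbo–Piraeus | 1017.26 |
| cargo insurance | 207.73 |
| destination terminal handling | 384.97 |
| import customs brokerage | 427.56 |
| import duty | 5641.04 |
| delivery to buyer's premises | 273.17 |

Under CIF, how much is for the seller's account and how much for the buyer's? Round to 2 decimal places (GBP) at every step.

Seller: GBP 148418.43; buyer: GBP 6726.74

CIF: the seller pays costs through ocean freight and marine insurance to the destination port.
Seller's account: goods 146785.15 + export clearance 199.83 + origin terminal 208.46 + freight 1017.26 + insurance 207.73 = 148418.43
Buyer's account: destination terminal 384.97 + brokerage 427.56 + duty 5641.04 + delivery 273.17 = 6726.74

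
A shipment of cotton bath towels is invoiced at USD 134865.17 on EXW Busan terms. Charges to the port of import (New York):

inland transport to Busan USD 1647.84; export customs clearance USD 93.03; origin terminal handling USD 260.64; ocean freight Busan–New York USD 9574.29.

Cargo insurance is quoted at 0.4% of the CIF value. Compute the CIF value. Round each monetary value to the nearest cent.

Let C be the CIF value. C = EXW price + pre-shipment costs + freight + 0.4% × C
C − 0.4% × C = 134865.17 + 1647.84 + 93.03 + 260.64 + 9574.29
0.996 × C = 146440.97
C = 146440.97 / 0.996 = 147029.09
Insurance premium = 0.4% × 147029.09 = 588.12

CIF value: USD 147029.09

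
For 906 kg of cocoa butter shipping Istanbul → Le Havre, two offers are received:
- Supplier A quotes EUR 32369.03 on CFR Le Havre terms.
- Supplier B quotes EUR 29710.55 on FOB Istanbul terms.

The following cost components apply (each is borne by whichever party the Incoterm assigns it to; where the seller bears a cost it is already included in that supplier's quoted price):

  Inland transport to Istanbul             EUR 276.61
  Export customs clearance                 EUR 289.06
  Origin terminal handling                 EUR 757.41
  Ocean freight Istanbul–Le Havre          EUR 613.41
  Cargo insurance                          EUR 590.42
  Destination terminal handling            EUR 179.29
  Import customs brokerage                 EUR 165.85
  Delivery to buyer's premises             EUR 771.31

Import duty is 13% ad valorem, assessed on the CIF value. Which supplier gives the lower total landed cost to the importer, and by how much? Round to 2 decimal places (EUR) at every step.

Supplier B is cheaper by EUR 2310.93

Supplier A (CFR):
CIF value = CFR price + insurance = 32369.03 + 590.42 = 32959.45
Import duty = 32959.45 × 13% = 4284.73
Buyer bears (A): 590.42 + 179.29 + 165.85 + 771.31 = 1706.87
Landed cost (A) = invoice 32369.03 + 1706.87 + duty 4284.73 = 38360.63
Supplier B (FOB):
CIF value = FOB price + freight + insurance = 29710.55 + 613.41 + 590.42 = 30914.38
Import duty = 30914.38 × 13% = 4018.87
Buyer bears (B): 613.41 + 590.42 + 179.29 + 165.85 + 771.31 = 2320.28
Landed cost (B) = invoice 29710.55 + 2320.28 + duty 4018.87 = 36049.70
Difference = |38360.63 − 36049.70| = 2310.93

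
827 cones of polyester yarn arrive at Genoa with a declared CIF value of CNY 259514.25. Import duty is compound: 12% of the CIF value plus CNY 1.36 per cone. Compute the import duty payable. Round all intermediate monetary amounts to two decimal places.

Import duty: CNY 32266.43

Ad valorem component: 259514.25 × 12% = 31141.71
Specific component: 827 × 1.36 = 1124.72
Import duty = 31141.71 + 1124.72 = 32266.43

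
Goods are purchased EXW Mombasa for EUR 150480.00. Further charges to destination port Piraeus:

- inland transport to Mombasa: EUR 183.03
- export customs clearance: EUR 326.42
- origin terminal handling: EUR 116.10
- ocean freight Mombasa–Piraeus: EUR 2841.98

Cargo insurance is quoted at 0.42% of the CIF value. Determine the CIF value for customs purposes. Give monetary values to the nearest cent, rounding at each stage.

CIF value: EUR 154596.84

Let C be the CIF value. C = EXW price + pre-shipment costs + freight + 0.42% × C
C − 0.42% × C = 150480.00 + 183.03 + 326.42 + 116.10 + 2841.98
0.9958 × C = 153947.53
C = 153947.53 / 0.9958 = 154596.84
Insurance premium = 0.42% × 154596.84 = 649.31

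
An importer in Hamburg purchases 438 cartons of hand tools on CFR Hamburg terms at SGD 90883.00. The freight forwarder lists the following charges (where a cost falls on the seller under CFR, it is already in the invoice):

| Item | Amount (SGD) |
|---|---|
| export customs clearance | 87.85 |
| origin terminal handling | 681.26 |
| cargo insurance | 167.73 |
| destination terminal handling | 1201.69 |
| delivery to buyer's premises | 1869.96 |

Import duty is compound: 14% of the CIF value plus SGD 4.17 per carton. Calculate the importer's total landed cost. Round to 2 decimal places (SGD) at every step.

Total landed cost: SGD 108695.94

CFR: the seller pays costs through ocean freight to the destination port, but not insurance.
Already in the invoice (seller's account under CFR): export clearance, origin terminal — exclude.
CIF value = CFR price + insurance = 90883.00 + 167.73 = 91050.73
Ad valorem component: 91050.73 × 14% = 12747.10
Specific component: 438 × 4.17 = 1826.46
Import duty = 12747.10 + 1826.46 = 14573.56
Buyer bears: insurance 167.73 + destination terminal 1201.69 + delivery 1869.96 + duty 14573.56 = 17812.94
Landed cost = invoice 90883.00 + 17812.94 = 108695.94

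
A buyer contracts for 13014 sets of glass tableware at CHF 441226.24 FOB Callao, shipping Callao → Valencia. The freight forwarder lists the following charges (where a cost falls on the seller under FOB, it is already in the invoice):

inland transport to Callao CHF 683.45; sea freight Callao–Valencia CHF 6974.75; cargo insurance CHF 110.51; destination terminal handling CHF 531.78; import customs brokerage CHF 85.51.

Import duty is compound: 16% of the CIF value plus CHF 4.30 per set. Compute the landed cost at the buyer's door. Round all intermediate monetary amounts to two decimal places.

FOB: the seller bears costs until goods are on board at the origin port; the buyer bears freight, insurance and all costs thereafter.
Already in the invoice (seller's account under FOB): inland to port — exclude.
CIF value = FOB price + freight + insurance = 441226.24 + 6974.75 + 110.51 = 448311.50
Ad valorem component: 448311.50 × 16% = 71729.84
Specific component: 13014 × 4.30 = 55960.20
Import duty = 71729.84 + 55960.20 = 127690.04
Buyer bears: freight 6974.75 + insurance 110.51 + destination terminal 531.78 + brokerage 85.51 + duty 127690.04 = 135392.59
Landed cost = invoice 441226.24 + 135392.59 = 576618.83

Total landed cost: CHF 576618.83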